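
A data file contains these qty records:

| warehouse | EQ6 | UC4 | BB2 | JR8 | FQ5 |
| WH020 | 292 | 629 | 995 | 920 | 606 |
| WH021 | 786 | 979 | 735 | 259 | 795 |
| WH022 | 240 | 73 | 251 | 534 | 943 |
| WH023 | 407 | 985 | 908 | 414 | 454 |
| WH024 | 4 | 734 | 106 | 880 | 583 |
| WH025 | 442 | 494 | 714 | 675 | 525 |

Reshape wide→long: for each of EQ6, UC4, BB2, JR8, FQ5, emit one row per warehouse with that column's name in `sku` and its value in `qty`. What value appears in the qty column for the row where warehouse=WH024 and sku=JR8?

880

Unpivoting turns each (warehouse, wide-column) pair into one long row.
The wide cell at row WH024, column JR8 holds 880, so the long row (WH024, JR8) has qty=880.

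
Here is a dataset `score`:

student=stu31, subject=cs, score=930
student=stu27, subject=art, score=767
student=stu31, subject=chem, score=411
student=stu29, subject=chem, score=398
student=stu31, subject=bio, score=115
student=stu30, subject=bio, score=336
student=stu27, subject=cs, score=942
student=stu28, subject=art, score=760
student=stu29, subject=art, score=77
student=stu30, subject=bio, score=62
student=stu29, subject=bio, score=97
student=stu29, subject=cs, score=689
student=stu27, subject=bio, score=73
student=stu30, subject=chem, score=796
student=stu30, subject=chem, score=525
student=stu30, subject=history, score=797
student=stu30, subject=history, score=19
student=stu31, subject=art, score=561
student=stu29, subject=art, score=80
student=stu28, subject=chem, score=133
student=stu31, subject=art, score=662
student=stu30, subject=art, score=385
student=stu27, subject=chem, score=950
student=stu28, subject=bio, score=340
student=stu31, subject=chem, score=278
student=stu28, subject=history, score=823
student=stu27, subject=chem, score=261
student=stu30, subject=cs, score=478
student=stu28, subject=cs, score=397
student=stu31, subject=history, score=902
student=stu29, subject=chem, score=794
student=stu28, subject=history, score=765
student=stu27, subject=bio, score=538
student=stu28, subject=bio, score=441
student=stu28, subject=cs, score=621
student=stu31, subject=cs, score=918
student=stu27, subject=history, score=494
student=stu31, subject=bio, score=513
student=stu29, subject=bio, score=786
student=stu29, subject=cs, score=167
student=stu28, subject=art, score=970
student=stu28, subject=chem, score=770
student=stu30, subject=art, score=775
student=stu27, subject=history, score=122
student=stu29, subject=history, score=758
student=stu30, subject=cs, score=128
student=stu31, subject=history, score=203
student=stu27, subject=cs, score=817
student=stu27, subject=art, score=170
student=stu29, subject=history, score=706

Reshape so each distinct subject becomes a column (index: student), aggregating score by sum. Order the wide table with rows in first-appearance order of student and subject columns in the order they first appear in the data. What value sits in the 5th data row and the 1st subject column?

1018

With rows in first-appearance order of student, row 5 is student=stu28. subject columns in first-appearance order: cs, art, chem, bio, history; column 1 is cs.
Long rows with student=stu28, subject=cs: 397 + 621 = 1018.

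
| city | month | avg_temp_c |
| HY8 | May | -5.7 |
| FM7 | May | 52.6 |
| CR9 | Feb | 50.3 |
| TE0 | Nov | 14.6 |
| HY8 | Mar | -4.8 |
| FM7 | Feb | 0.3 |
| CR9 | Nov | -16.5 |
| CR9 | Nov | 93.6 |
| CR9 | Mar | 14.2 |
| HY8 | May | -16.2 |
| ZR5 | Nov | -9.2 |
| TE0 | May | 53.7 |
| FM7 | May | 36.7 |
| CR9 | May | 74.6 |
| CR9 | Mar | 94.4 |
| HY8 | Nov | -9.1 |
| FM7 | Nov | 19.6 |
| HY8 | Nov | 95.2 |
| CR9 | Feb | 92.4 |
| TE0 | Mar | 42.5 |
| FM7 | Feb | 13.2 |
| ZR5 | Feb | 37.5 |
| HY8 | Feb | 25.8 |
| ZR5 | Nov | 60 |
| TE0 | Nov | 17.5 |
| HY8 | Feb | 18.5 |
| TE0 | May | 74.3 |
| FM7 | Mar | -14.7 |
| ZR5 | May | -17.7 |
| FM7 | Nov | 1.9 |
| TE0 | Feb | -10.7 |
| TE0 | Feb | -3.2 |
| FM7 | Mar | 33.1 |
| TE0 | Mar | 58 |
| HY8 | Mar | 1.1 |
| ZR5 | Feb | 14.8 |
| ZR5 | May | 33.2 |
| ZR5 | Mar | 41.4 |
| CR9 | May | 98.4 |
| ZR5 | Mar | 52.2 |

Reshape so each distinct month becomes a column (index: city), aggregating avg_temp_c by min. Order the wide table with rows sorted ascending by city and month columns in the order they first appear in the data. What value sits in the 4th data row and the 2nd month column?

-10.7

With rows sorted ascending by city, row 4 is city=TE0. month columns in first-appearance order: May, Feb, Nov, Mar; column 2 is Feb.
Long rows with city=TE0, month=Feb: min(-10.7, -3.2) = -10.7.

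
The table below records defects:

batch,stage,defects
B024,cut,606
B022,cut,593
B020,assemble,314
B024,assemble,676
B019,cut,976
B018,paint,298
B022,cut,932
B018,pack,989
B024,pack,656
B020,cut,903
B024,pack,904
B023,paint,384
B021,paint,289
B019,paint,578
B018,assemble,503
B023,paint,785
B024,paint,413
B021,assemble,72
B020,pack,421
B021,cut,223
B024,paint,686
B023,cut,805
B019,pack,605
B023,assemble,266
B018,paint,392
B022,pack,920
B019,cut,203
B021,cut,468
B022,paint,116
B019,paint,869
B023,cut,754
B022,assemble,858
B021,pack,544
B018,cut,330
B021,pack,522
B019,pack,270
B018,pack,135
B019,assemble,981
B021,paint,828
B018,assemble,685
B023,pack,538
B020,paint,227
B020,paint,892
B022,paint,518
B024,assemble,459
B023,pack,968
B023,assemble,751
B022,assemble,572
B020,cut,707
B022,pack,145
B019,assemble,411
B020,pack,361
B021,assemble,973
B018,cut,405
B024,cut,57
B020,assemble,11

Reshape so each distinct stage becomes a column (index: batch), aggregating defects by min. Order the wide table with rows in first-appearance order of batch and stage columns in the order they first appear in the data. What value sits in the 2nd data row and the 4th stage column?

With rows in first-appearance order of batch, row 2 is batch=B022. stage columns in first-appearance order: cut, assemble, paint, pack; column 4 is pack.
Long rows with batch=B022, stage=pack: min(920, 145) = 145.

145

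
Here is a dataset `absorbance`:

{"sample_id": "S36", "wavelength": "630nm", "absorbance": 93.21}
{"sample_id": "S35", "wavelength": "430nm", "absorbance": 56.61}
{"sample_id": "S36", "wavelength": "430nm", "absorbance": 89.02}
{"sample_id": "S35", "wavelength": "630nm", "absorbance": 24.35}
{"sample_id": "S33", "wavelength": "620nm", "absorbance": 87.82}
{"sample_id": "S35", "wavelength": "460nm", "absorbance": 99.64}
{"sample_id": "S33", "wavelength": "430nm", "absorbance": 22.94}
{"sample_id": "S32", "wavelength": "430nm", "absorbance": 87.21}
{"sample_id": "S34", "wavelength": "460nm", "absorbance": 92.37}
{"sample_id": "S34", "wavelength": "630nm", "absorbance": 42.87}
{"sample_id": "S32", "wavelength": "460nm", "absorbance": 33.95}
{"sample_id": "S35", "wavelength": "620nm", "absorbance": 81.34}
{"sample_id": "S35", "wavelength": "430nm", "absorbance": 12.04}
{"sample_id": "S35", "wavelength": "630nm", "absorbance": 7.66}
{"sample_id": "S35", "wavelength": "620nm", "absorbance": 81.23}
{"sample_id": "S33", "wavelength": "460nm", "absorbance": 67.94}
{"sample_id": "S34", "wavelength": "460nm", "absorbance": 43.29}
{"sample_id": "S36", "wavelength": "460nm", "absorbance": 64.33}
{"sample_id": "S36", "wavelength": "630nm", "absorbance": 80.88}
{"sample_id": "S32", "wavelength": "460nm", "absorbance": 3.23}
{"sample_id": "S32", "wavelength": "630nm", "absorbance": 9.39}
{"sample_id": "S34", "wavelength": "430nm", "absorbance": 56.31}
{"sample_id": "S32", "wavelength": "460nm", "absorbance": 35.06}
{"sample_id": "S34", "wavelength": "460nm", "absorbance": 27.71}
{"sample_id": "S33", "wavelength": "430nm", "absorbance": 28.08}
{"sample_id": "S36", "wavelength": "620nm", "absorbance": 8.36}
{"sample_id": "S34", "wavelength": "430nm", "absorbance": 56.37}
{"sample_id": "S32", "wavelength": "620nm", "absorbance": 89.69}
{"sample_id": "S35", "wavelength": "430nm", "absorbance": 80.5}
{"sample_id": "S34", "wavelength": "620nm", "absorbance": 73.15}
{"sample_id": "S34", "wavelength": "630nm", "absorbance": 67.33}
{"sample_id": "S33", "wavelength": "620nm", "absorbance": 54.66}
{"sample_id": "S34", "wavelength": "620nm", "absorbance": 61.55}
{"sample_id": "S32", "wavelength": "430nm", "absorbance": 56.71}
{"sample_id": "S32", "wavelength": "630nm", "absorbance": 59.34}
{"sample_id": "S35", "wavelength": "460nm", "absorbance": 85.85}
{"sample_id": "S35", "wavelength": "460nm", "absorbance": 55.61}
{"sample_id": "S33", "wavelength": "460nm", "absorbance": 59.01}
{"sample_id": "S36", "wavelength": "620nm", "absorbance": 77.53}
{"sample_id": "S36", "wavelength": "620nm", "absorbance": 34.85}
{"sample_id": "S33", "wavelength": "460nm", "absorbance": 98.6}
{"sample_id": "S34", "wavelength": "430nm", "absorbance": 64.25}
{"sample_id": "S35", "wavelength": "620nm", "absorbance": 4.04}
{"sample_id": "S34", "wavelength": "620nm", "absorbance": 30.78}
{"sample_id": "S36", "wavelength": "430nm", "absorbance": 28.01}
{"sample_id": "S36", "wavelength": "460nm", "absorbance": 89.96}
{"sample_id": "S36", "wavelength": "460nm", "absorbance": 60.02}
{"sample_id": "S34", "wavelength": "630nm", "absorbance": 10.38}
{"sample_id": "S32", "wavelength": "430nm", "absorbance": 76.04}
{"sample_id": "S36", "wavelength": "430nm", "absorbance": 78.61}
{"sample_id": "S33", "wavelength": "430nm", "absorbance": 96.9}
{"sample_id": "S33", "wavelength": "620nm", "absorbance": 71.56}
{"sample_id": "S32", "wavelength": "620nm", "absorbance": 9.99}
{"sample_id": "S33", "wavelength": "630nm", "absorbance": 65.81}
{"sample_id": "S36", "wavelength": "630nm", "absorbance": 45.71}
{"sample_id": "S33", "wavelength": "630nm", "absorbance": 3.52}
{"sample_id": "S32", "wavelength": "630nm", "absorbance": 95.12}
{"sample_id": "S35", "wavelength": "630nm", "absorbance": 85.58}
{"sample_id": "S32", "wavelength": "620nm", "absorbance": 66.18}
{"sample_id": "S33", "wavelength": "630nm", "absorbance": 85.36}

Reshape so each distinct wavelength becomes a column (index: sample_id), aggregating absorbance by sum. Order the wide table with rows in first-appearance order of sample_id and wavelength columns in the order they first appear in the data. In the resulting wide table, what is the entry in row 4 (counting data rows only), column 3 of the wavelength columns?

With rows in first-appearance order of sample_id, row 4 is sample_id=S32. wavelength columns in first-appearance order: 630nm, 430nm, 620nm, 460nm; column 3 is 620nm.
Long rows with sample_id=S32, wavelength=620nm: 89.69 + 9.99 + 66.18 = 165.86.

165.86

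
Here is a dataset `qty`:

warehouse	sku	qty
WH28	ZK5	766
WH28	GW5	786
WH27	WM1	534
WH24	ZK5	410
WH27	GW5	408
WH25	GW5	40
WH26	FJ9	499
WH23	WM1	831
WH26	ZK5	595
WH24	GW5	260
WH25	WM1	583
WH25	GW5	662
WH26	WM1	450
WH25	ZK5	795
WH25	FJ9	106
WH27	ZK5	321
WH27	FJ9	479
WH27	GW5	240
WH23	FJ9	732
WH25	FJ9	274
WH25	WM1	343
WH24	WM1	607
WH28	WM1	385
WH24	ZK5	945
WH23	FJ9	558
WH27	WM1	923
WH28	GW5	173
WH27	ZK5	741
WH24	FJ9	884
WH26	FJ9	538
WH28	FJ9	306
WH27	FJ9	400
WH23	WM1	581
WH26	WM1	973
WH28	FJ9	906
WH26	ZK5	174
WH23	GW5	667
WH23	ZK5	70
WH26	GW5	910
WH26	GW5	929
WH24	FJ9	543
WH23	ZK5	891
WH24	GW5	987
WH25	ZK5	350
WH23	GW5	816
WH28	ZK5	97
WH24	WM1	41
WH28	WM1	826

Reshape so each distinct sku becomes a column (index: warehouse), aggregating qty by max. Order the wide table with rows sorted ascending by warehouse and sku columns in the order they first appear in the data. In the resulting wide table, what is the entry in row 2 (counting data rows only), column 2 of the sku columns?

With rows sorted ascending by warehouse, row 2 is warehouse=WH24. sku columns in first-appearance order: ZK5, GW5, WM1, FJ9; column 2 is GW5.
Long rows with warehouse=WH24, sku=GW5: max(260, 987) = 987.

987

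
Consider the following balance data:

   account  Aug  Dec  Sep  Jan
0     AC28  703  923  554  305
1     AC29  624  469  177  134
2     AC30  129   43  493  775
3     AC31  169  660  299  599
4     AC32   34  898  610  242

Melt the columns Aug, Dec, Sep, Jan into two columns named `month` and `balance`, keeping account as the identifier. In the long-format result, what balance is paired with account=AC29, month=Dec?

Unpivoting turns each (account, wide-column) pair into one long row.
The wide cell at row AC29, column Dec holds 469, so the long row (AC29, Dec) has balance=469.

469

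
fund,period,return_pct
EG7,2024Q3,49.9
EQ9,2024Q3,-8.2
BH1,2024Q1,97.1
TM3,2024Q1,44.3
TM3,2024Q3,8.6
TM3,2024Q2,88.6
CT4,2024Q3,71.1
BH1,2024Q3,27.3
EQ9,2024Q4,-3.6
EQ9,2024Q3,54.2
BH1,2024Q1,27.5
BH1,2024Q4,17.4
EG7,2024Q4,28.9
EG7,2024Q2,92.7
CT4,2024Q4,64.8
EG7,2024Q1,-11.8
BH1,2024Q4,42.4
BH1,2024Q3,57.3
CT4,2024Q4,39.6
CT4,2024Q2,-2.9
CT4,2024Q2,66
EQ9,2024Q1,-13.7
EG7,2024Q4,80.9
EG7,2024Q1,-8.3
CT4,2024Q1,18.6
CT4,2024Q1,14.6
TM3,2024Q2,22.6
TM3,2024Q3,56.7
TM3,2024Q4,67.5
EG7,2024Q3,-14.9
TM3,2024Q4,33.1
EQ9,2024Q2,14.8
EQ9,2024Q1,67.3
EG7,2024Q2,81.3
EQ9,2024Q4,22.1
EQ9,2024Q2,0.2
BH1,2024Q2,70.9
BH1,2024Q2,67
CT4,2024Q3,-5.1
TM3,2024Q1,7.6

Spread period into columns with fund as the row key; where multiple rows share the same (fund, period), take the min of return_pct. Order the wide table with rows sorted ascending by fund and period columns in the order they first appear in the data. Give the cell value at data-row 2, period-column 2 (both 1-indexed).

With rows sorted ascending by fund, row 2 is fund=CT4. period columns in first-appearance order: 2024Q3, 2024Q1, 2024Q2, 2024Q4; column 2 is 2024Q1.
Long rows with fund=CT4, period=2024Q1: min(18.6, 14.6) = 14.6.

14.6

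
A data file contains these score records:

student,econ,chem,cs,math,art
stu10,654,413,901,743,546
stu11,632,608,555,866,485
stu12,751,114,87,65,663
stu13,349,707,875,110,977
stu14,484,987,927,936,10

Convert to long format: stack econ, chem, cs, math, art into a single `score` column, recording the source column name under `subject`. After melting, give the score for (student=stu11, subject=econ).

632

Unpivoting turns each (student, wide-column) pair into one long row.
The wide cell at row stu11, column econ holds 632, so the long row (stu11, econ) has score=632.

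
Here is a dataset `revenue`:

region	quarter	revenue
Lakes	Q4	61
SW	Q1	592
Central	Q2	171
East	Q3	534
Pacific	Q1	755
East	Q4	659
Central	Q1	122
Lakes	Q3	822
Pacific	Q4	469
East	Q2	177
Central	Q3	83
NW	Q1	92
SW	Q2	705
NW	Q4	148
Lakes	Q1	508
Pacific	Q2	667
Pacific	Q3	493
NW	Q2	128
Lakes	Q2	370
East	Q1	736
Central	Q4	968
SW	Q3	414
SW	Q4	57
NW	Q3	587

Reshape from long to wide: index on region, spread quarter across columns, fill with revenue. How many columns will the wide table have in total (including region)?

5

1 column for region plus 4 distinct quarter values → 5 columns.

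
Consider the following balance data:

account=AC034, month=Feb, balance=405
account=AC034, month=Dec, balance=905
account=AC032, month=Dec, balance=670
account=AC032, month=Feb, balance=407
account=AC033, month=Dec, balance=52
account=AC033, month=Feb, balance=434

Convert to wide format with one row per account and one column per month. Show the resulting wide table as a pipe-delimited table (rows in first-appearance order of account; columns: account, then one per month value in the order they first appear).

Columns: account plus the 2 distinct month values (Feb, Dec).
For example, row AC034 column Feb takes balance=405 from the long row (AC034, Feb).

| account | Feb | Dec |
| AC034 | 405 | 905 |
| AC032 | 407 | 670 |
| AC033 | 434 | 52 |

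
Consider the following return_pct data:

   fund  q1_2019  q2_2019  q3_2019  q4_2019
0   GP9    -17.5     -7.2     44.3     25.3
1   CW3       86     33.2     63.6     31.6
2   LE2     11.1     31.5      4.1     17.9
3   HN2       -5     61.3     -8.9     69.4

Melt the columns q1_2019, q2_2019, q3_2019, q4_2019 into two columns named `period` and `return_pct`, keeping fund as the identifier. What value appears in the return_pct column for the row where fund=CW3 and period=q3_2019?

63.6

Unpivoting turns each (fund, wide-column) pair into one long row.
The wide cell at row CW3, column q3_2019 holds 63.6, so the long row (CW3, q3_2019) has return_pct=63.6.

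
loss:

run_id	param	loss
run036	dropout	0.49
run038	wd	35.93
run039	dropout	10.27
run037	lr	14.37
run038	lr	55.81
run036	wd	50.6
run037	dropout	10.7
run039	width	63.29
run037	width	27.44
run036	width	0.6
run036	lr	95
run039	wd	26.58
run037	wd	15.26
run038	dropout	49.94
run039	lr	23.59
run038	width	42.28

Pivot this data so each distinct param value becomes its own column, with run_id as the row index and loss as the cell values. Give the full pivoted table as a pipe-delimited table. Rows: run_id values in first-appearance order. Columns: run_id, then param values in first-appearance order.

Columns: run_id plus the 4 distinct param values (dropout, wd, lr, width).
For example, row run036 column dropout takes loss=0.49 from the long row (run036, dropout).

| run_id | dropout | wd | lr | width |
| run036 | 0.49 | 50.6 | 95 | 0.6 |
| run038 | 49.94 | 35.93 | 55.81 | 42.28 |
| run039 | 10.27 | 26.58 | 23.59 | 63.29 |
| run037 | 10.7 | 15.26 | 14.37 | 27.44 |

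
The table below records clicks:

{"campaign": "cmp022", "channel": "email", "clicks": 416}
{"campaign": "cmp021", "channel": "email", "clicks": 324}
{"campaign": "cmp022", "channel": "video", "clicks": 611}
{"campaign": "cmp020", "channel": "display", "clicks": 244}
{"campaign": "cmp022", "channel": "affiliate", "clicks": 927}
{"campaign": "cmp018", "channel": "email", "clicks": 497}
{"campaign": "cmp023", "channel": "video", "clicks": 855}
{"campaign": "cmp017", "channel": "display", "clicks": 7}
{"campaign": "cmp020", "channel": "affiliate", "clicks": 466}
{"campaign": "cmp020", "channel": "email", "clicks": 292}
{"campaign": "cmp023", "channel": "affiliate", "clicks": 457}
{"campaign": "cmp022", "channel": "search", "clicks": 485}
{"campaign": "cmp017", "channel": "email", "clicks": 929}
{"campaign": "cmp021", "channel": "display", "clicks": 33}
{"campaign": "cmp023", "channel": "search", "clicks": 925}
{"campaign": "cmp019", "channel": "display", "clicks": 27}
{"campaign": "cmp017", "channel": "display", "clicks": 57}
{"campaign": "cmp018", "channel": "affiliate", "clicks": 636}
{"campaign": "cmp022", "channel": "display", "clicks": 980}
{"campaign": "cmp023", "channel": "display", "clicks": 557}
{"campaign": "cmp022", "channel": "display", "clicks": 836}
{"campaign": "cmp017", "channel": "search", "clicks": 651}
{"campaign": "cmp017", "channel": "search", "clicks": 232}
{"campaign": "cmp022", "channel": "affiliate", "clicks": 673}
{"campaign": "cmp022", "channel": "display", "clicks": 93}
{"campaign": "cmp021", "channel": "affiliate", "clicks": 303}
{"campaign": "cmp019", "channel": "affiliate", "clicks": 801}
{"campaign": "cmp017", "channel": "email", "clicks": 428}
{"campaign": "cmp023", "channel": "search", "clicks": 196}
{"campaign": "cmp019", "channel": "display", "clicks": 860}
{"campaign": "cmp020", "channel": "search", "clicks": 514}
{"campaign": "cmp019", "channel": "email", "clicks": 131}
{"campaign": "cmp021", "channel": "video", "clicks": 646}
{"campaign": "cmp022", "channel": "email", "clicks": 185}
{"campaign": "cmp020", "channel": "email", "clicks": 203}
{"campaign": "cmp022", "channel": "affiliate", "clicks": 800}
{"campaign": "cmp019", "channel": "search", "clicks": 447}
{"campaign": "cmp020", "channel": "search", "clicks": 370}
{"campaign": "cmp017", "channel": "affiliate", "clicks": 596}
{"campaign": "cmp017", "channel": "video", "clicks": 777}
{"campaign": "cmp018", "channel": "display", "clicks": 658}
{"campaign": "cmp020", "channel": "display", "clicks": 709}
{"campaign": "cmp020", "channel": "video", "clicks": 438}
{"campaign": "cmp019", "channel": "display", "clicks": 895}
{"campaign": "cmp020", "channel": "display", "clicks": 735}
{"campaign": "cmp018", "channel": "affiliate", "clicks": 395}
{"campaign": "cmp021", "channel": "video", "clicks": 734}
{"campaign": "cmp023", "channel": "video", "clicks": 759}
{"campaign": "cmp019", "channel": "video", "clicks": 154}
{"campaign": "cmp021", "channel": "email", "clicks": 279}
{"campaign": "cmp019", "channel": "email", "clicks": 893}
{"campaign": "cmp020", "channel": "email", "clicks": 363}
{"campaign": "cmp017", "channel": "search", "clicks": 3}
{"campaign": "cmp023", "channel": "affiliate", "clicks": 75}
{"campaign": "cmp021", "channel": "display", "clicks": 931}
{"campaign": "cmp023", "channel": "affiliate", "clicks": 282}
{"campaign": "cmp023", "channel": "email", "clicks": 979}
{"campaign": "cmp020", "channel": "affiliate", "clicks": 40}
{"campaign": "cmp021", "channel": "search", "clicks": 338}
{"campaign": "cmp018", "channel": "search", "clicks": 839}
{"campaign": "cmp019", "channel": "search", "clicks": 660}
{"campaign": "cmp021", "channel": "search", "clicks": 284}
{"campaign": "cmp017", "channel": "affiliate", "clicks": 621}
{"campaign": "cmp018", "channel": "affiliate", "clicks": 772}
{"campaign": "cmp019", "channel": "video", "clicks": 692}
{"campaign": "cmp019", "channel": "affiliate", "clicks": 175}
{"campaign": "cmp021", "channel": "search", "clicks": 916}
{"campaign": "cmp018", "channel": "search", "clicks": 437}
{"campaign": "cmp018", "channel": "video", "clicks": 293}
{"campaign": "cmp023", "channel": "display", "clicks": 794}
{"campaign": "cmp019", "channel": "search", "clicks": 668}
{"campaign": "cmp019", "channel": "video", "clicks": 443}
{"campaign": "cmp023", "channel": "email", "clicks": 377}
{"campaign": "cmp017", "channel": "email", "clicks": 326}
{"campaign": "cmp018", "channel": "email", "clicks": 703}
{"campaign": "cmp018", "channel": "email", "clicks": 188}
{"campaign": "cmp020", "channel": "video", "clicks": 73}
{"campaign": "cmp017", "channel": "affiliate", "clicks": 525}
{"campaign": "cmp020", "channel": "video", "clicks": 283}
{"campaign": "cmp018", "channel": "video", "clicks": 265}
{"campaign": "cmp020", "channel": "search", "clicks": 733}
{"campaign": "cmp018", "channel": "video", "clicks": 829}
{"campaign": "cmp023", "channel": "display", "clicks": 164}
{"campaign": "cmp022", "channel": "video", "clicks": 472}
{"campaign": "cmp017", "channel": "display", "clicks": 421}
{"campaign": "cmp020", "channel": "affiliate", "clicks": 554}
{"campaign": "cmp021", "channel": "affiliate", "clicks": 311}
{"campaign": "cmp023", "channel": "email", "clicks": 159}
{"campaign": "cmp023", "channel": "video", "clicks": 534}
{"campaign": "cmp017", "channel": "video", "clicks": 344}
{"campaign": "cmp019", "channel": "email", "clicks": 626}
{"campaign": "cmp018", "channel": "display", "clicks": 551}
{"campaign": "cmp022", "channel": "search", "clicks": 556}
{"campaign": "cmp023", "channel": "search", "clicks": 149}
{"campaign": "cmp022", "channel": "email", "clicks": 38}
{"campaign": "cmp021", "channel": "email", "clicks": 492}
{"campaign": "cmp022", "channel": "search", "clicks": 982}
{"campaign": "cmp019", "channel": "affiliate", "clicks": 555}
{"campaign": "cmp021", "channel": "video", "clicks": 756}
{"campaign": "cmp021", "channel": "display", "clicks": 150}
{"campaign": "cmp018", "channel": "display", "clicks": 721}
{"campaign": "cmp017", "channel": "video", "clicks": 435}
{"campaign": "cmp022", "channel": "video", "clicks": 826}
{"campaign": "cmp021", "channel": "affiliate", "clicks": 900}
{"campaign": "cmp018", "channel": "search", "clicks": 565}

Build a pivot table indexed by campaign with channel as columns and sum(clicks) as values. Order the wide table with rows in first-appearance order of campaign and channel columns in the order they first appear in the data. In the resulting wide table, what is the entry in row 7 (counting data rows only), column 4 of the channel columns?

With rows in first-appearance order of campaign, row 7 is campaign=cmp019. channel columns in first-appearance order: email, video, display, affiliate, search; column 4 is affiliate.
Long rows with campaign=cmp019, channel=affiliate: 801 + 175 + 555 = 1531.

1531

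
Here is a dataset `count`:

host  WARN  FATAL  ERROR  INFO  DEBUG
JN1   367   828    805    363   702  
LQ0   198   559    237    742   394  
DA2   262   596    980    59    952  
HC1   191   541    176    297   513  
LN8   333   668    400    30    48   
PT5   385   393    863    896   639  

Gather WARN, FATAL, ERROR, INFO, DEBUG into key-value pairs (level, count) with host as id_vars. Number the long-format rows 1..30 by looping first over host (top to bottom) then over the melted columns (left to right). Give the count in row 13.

30 rows total (6 × 5). Row 13: index ⌊(13-1)/5⌋ = 2 into host → DA2; (13-1) mod 5 = 2 into the melted columns → ERROR.
So row 13 is (DA2, ERROR, 980); count = 980.

980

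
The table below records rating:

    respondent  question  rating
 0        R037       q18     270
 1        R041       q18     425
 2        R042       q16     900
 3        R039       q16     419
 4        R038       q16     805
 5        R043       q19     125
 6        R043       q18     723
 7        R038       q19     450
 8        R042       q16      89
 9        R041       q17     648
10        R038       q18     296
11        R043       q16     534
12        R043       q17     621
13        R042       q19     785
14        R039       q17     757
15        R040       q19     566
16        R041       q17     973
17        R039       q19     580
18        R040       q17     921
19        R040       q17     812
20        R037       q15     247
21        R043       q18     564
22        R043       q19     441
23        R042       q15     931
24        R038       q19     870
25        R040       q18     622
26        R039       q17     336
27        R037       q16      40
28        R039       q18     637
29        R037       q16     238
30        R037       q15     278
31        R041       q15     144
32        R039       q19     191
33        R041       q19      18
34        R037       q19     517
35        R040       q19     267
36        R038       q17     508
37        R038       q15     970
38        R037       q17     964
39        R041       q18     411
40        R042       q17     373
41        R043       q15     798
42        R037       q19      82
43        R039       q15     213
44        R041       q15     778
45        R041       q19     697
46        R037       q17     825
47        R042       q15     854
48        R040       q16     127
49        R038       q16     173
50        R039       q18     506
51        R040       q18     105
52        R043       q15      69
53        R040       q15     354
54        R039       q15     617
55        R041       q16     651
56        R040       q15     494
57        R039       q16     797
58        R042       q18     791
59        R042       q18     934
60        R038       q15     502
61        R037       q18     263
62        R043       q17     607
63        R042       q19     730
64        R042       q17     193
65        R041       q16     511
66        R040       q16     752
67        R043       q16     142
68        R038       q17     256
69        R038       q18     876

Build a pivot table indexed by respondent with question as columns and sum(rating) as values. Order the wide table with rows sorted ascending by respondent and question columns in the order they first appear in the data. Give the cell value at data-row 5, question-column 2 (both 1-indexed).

With rows sorted ascending by respondent, row 5 is respondent=R041. question columns in first-appearance order: q18, q16, q19, q17, q15; column 2 is q16.
Long rows with respondent=R041, question=q16: 651 + 511 = 1162.

1162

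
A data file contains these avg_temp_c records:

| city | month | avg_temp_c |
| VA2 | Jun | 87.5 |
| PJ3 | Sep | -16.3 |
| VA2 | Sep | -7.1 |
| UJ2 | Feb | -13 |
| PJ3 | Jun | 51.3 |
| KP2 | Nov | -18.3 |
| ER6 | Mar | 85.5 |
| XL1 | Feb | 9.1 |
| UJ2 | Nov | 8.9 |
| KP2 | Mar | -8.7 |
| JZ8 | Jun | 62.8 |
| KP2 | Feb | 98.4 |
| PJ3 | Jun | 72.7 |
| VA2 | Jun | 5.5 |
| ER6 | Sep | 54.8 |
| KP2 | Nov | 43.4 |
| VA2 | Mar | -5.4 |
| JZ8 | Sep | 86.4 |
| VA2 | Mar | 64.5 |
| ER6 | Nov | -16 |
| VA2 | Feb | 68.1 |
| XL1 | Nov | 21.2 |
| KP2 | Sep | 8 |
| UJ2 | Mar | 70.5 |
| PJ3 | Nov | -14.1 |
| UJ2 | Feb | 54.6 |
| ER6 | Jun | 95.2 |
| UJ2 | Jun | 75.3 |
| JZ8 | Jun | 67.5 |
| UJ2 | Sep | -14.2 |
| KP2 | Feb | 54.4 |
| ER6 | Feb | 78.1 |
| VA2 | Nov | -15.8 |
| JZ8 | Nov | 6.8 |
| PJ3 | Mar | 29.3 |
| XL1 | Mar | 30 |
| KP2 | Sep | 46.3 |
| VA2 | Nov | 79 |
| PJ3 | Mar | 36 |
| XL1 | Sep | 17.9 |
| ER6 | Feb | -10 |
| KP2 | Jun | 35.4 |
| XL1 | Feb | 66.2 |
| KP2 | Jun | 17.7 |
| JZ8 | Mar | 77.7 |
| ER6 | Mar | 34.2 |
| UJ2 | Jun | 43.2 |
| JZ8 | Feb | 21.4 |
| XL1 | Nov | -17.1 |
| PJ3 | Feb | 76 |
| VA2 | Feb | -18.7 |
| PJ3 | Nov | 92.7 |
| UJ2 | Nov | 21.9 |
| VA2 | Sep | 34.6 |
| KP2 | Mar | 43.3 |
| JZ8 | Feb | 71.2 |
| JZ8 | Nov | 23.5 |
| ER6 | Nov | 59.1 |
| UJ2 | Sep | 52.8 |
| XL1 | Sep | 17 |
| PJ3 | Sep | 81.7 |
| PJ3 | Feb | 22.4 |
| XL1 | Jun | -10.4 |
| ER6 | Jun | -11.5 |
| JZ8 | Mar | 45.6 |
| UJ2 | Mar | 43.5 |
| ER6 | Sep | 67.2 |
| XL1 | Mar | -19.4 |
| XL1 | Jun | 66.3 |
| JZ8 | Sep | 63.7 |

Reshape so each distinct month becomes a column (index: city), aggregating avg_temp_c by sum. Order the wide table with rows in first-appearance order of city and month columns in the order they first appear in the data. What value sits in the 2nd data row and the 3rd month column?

With rows in first-appearance order of city, row 2 is city=PJ3. month columns in first-appearance order: Jun, Sep, Feb, Nov, Mar; column 3 is Feb.
Long rows with city=PJ3, month=Feb: 76 + 22.4 = 98.4.

98.4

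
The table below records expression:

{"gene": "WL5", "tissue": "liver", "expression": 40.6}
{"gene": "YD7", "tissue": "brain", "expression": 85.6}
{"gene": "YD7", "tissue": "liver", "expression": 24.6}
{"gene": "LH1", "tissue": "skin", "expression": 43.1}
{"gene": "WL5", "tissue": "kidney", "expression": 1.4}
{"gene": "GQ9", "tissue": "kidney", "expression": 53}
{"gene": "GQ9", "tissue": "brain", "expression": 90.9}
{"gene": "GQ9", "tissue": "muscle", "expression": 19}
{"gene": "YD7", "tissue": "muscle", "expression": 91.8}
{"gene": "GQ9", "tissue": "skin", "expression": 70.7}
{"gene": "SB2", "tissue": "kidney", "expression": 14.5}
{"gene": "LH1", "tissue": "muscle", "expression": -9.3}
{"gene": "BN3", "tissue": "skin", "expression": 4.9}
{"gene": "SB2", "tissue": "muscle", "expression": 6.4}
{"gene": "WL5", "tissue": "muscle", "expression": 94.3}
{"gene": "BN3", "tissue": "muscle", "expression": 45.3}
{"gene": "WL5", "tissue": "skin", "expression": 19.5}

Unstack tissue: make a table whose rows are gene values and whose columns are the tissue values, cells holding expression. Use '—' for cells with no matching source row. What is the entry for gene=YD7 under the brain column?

85.6

The long row with gene=YD7, tissue=brain has expression=85.6.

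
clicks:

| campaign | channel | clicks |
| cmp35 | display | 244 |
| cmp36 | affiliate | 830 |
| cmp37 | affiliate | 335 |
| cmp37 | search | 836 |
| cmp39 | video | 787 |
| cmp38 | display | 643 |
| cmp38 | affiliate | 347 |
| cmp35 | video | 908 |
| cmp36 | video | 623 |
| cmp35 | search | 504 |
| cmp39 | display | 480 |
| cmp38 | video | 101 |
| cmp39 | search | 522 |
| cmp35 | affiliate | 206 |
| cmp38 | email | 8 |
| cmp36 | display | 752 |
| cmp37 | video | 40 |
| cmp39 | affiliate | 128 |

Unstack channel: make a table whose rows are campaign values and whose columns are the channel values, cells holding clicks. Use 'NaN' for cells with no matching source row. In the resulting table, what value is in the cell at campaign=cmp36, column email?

No long-format row has campaign=cmp36 and channel=email, so the cell is NaN.

NaN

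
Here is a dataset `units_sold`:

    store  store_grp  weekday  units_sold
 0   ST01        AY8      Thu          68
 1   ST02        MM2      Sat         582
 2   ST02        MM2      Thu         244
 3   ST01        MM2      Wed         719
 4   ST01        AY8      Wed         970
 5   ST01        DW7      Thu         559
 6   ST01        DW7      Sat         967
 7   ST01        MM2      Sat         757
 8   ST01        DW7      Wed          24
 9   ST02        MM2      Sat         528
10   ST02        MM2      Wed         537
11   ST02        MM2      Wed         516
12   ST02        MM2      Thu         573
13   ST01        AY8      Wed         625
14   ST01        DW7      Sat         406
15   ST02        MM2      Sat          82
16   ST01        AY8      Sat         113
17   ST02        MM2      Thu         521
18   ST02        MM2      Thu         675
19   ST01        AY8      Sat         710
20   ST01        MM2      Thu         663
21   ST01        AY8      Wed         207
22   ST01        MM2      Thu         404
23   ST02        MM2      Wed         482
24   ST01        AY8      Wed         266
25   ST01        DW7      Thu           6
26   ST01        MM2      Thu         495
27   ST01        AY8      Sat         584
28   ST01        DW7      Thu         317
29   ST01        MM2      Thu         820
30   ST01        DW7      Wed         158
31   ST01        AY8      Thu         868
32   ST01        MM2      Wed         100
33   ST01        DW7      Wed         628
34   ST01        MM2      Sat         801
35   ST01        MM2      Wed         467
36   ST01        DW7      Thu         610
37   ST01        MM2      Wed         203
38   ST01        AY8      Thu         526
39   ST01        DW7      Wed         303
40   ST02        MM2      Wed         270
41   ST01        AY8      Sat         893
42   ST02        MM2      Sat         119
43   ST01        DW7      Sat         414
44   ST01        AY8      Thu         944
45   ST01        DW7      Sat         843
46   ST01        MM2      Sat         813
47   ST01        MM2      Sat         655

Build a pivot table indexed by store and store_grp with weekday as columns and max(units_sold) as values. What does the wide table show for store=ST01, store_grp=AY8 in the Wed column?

970

Rows with store=ST01, store_grp=AY8 and weekday=Wed: units_sold values are 970, 625, 207, 266.
max(970, 625, 207, 266) = 970.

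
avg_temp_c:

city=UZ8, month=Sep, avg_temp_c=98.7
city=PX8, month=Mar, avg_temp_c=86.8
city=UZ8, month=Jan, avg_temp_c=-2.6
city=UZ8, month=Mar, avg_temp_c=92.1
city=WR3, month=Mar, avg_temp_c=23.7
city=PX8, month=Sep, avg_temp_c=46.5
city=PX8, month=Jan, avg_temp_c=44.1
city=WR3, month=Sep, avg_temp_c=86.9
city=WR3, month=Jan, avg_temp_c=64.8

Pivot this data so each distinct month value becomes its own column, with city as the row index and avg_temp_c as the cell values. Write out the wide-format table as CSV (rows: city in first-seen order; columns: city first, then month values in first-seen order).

city,Sep,Mar,Jan
UZ8,98.7,92.1,-2.6
PX8,46.5,86.8,44.1
WR3,86.9,23.7,64.8

Columns: city plus the 3 distinct month values (Sep, Mar, Jan).
For example, row UZ8 column Sep takes avg_temp_c=98.7 from the long row (UZ8, Sep).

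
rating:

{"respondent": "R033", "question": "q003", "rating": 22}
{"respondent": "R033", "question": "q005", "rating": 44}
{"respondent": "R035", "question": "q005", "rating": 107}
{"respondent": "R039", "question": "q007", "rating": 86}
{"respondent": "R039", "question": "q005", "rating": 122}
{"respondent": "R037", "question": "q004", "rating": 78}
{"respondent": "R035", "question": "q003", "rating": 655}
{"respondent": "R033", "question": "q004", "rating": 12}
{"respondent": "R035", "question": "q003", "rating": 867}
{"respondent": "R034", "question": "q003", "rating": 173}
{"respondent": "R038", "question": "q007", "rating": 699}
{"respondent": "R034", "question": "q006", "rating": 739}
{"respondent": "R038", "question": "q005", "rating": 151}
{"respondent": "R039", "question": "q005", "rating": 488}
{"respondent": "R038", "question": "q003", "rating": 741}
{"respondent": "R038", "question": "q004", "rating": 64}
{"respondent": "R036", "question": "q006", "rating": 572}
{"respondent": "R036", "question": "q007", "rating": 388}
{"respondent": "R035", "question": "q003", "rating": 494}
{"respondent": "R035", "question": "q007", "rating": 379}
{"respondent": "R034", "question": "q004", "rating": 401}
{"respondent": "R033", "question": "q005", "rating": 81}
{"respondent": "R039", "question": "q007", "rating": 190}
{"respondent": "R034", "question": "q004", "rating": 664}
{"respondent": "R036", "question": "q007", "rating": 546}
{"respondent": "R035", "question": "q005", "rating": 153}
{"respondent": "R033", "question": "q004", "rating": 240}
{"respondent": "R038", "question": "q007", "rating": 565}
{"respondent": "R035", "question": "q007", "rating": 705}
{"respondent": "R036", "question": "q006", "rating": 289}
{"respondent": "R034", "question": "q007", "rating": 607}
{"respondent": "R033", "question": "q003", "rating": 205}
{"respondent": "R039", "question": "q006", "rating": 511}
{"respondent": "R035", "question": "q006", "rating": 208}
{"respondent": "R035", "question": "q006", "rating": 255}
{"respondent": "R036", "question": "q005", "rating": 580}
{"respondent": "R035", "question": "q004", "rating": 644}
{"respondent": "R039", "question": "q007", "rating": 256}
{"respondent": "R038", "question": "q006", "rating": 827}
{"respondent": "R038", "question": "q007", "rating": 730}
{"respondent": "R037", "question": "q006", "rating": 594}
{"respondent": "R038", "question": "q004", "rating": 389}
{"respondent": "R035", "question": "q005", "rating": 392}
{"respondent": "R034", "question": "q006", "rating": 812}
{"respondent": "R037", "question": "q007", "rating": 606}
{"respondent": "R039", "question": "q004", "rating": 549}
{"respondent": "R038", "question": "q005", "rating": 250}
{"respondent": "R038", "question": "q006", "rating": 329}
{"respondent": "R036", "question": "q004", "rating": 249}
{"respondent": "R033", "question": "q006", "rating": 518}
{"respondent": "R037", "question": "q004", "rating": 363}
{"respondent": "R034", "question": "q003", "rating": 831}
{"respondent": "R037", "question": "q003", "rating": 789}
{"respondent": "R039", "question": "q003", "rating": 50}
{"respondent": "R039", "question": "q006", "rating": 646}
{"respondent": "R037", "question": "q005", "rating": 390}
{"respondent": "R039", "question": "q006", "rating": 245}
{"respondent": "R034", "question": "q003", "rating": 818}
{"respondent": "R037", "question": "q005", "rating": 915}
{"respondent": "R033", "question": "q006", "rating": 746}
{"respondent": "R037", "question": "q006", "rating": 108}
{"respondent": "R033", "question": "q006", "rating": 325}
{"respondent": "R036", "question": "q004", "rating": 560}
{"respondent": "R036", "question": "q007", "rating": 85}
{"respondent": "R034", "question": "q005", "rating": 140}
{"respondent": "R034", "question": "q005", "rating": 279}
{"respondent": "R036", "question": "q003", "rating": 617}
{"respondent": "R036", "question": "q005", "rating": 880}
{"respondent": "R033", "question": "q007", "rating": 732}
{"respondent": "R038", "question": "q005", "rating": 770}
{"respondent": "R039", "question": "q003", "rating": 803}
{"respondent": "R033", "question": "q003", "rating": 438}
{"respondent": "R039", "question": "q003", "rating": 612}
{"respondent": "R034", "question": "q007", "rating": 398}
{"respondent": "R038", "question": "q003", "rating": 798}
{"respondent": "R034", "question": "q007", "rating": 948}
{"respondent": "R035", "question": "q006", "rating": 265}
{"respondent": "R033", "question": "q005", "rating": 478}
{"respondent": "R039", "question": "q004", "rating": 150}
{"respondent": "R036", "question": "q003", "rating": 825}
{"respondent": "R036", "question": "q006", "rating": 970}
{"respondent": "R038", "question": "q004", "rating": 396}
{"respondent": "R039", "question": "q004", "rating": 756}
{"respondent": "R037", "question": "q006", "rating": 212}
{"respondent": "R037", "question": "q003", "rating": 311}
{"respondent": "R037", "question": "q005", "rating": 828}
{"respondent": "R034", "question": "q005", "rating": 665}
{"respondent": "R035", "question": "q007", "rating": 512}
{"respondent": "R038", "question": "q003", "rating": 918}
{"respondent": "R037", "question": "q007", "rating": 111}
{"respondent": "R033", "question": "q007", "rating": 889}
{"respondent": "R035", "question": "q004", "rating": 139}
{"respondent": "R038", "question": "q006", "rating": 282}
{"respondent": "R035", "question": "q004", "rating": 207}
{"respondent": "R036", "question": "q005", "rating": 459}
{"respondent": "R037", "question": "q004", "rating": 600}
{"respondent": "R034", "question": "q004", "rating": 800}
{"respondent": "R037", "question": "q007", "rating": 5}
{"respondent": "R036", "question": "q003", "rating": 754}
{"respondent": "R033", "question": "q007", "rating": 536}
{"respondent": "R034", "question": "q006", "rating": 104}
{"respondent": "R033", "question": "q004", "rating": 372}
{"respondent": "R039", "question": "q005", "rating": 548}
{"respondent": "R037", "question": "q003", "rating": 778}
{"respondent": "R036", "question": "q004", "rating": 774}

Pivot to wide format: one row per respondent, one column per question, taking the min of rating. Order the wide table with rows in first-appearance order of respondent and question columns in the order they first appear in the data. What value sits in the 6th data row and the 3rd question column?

With rows in first-appearance order of respondent, row 6 is respondent=R038. question columns in first-appearance order: q003, q005, q007, q004, q006; column 3 is q007.
Long rows with respondent=R038, question=q007: min(699, 565, 730) = 565.

565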